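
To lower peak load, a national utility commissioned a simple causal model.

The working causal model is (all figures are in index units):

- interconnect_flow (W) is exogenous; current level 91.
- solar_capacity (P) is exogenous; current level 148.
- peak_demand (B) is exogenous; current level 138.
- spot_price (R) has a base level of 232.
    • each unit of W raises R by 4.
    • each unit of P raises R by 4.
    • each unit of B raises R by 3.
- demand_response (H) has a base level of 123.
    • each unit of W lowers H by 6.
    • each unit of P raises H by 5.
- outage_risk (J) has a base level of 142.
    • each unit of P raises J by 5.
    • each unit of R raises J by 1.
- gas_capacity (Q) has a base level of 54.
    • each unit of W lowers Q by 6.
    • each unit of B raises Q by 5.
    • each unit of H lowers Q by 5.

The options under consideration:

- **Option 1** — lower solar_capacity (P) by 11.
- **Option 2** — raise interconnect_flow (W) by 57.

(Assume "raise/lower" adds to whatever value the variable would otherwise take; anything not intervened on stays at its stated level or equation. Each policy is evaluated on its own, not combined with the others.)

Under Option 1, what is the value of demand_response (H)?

Option 1 (P − 11):
  W = 91
  P = 148 − 11 = 137
  H = 123 − 6·91 + 5·137 = 262

262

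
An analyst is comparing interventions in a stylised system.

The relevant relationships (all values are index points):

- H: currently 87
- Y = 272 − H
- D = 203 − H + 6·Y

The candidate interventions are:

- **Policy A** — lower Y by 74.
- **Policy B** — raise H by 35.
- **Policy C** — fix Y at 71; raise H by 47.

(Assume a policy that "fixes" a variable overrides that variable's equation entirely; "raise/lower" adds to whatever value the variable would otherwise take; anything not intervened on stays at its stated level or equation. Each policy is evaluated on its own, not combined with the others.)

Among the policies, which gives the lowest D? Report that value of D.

495

Policy A (Y − 74):
  H = 87
  Y = 272 − 87 (−74 from intervention) = 111
  D = 203 − 87 + 6·111 = 782
Policy B (H + 35):
  H = 87 + 35 = 122
  Y = 272 − 122 = 150
  D = 203 − 122 + 6·150 = 981
Policy C (Y := 71, H + 47):
  H = 87 + 47 = 134
  Y = 71
  D = 203 − 134 + 6·71 = 495
Comparing — Policy A: D=782, Policy B: D=981, Policy C: D=495. Lowest is 495 (Policy C).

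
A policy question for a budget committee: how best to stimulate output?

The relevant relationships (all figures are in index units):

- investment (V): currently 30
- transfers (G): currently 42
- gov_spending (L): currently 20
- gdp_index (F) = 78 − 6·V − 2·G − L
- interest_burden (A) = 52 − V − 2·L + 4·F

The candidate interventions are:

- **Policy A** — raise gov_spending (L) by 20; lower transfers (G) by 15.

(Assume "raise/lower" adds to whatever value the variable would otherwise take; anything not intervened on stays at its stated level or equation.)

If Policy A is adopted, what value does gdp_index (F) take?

-196

Policy A (L + 20, G − 15):
  V = 30
  G = 42 − 15 = 27
  L = 20 + 20 = 40
  F = 78 − 6·30 − 2·27 − 40 = -196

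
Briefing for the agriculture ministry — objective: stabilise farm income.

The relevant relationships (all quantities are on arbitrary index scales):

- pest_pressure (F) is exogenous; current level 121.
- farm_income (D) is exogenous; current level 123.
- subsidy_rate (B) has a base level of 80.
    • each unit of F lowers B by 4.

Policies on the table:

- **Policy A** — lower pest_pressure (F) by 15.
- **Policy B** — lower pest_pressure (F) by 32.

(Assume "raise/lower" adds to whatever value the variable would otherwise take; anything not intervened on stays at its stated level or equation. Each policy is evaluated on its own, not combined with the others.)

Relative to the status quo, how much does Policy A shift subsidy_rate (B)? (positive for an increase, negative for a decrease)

60

Baseline:
  F = 121
  B = 80 − 4·121 = -404
Policy A (F − 15):
  F = 121 − 15 = 106
  B = 80 − 4·106 = -344
Change in B: -344 − (-404) = 60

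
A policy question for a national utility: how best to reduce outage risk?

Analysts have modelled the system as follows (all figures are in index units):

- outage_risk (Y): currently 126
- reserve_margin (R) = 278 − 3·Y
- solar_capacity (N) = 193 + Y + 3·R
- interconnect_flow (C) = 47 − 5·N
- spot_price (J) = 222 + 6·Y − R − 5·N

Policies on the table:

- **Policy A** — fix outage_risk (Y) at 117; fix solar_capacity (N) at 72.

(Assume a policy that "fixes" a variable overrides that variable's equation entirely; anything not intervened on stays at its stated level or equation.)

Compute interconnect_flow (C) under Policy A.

-313

Policy A (Y := 117, N := 72):
  Y = 117
  R = 278 − 3·117 = -73
  N = 72
  C = 47 − 5·72 = -313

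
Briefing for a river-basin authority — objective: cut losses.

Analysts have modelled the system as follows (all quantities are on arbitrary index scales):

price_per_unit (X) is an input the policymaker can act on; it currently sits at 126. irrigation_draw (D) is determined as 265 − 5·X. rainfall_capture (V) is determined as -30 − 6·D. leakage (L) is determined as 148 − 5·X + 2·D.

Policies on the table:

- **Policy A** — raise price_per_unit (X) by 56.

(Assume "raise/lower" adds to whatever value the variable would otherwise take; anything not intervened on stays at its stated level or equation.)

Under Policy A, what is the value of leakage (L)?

Policy A (X + 56):
  X = 126 + 56 = 182
  D = 265 − 5·182 = -645
  L = 148 − 5·182 + 2·(-645) = -2052

-2052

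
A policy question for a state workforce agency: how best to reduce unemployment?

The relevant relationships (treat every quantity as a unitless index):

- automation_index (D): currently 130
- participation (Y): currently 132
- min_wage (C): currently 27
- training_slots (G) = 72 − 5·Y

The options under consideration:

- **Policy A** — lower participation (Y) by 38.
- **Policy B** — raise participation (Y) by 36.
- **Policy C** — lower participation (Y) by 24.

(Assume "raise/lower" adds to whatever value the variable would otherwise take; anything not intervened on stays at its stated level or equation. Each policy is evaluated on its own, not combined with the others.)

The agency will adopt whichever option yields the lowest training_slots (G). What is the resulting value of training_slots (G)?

Policy A (Y − 38):
  Y = 132 − 38 = 94
  G = 72 − 5·94 = -398
Policy B (Y + 36):
  Y = 132 + 36 = 168
  G = 72 − 5·168 = -768
Policy C (Y − 24):
  Y = 132 − 24 = 108
  G = 72 − 5·108 = -468
Comparing — Policy A: G=-398, Policy B: G=-768, Policy C: G=-468. Lowest is -768 (Policy B).

-768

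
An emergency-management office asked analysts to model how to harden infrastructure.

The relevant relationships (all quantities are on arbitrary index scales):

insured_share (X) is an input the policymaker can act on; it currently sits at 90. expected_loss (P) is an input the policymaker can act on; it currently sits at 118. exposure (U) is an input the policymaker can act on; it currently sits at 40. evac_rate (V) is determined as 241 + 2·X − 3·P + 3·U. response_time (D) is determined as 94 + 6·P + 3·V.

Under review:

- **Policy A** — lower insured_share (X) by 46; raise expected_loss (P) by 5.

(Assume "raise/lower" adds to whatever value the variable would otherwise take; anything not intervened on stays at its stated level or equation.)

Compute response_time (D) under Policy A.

Policy A (X − 46, P + 5):
  X = 90 − 46 = 44
  P = 118 + 5 = 123
  U = 40
  V = 241 + 2·44 − 3·123 + 3·40 = 80
  D = 94 + 6·123 + 3·80 = 1072

1072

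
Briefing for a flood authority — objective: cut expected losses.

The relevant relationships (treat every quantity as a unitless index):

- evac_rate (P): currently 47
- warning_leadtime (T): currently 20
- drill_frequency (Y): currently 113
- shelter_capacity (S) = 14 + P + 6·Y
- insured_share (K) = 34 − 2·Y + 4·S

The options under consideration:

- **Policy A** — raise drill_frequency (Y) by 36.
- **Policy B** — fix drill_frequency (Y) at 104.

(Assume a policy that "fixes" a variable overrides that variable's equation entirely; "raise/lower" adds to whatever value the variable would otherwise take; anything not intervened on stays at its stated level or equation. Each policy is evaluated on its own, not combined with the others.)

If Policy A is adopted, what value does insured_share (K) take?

Policy A (Y + 36):
  P = 47
  Y = 113 + 36 = 149
  S = 14 + 47 + 6·149 = 955
  K = 34 − 2·149 + 4·955 = 3556

3556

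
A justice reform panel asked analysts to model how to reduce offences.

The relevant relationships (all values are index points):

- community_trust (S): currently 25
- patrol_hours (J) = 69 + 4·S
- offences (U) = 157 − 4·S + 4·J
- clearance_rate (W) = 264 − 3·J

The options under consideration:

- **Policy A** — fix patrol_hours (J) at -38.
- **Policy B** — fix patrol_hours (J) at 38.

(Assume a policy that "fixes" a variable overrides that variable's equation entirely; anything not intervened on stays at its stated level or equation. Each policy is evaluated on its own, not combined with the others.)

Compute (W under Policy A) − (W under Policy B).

Policy A (J := -38):
  S = 25
  J = -38
  W = 264 − 3·(-38) = 378
Policy B (J := 38):
  S = 25
  J = 38
  W = 264 − 3·38 = 150
W: 378 − 150 = 228

228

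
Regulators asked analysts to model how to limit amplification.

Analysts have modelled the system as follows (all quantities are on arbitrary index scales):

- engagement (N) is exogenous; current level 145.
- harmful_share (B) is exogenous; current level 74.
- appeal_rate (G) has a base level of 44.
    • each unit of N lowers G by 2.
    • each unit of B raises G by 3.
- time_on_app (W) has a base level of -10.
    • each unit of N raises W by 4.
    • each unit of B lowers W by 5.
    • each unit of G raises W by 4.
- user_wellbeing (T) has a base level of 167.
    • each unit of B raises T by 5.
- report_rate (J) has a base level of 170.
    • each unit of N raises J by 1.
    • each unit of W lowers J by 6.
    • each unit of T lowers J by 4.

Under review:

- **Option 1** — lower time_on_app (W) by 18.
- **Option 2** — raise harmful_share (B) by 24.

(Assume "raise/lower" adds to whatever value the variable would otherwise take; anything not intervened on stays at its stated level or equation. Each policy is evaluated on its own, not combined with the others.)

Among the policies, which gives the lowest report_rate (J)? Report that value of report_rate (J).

Option 1 (W − 18):
  N = 145
  B = 74
  G = 44 − 2·145 + 3·74 = -24
  W = -10 + 4·145 − 5·74 + 4·(-24) (−18 from intervention) = 86
  T = 167 + 5·74 = 537
  J = 170 + 145 − 6·86 − 4·537 = -2349
Option 2 (B + 24):
  N = 145
  B = 74 + 24 = 98
  G = 44 − 2·145 + 3·98 = 48
  W = -10 + 4·145 − 5·98 + 4·48 = 272
  T = 167 + 5·98 = 657
  J = 170 + 145 − 6·272 − 4·657 = -3945
Comparing — Option 1: J=-2349, Option 2: J=-3945. Lowest is -3945 (Option 2).

-3945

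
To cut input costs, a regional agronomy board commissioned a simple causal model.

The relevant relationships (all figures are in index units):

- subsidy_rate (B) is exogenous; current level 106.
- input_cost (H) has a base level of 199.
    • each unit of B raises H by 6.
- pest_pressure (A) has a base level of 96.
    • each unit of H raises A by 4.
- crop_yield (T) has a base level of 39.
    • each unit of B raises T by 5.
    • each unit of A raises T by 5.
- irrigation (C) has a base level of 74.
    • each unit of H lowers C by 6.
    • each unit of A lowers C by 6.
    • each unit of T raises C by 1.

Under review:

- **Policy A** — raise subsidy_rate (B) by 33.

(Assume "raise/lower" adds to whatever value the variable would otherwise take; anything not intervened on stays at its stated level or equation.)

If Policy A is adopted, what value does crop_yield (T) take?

Policy A (B + 33):
  B = 106 + 33 = 139
  H = 199 + 6·139 = 1033
  A = 96 + 4·1033 = 4228
  T = 39 + 5·139 + 5·4228 = 21874

21874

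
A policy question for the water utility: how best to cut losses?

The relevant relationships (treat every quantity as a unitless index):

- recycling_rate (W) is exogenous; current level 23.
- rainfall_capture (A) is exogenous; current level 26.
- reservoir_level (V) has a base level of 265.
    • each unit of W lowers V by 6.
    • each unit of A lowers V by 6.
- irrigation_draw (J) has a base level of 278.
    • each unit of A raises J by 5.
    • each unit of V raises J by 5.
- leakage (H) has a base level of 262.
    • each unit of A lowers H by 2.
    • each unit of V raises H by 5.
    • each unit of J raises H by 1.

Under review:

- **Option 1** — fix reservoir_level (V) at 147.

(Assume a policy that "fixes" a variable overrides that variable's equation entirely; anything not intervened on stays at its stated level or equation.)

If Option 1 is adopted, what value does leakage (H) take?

Option 1 (V := 147):
  W = 23
  A = 26
  V = 147
  J = 278 + 5·26 + 5·147 = 1143
  H = 262 − 2·26 + 5·147 + 1143 = 2088

2088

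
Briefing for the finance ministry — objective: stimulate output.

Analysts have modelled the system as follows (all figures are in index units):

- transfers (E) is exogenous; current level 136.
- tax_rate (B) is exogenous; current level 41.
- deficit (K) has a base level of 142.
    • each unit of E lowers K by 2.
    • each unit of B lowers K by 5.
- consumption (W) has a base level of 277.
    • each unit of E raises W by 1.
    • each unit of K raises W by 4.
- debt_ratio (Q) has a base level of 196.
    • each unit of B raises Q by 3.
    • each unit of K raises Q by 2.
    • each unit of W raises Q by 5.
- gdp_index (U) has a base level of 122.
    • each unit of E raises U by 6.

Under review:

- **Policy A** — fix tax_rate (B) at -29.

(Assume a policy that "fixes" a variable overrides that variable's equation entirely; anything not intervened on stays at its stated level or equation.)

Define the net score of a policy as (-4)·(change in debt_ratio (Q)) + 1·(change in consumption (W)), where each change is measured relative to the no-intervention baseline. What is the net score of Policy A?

-28560

Baseline:
  E = 136
  B = 41
  K = 142 − 2·136 − 5·41 = -335
  W = 277 + 136 + 4·(-335) = -927
  Q = 196 + 3·41 + 2·(-335) + 5·(-927) = -4986
Policy A (B := -29):
  E = 136
  B = -29
  K = 142 − 2·136 − 5·(-29) = 15
  W = 277 + 136 + 4·15 = 473
  Q = 196 + 3·(-29) + 2·15 + 5·473 = 2504
ΔQ = 2504 − (-4986) = 7490; ΔW = 473 − (-927) = 1400
Score = (-4)·7490 + 1·1400 = -28560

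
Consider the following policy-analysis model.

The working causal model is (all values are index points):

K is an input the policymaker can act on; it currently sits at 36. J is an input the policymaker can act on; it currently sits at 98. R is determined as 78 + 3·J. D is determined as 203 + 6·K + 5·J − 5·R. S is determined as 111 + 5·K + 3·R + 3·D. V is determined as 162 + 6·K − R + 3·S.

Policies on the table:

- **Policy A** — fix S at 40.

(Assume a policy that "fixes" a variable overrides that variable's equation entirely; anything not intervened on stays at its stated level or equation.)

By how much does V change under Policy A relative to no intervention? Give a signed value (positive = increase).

4458

Baseline:
  K = 36
  J = 98
  R = 78 + 3·98 = 372
  D = 203 + 6·36 + 5·98 − 5·372 = -951
  S = 111 + 5·36 + 3·372 + 3·(-951) = -1446
  V = 162 + 6·36 − 372 + 3·(-1446) = -4332
Policy A (S := 40):
  K = 36
  J = 98
  R = 78 + 3·98 = 372
  D = 203 + 6·36 + 5·98 − 5·372 = -951
  S = 40
  V = 162 + 6·36 − 372 + 3·40 = 126
Change in V: 126 − (-4332) = 4458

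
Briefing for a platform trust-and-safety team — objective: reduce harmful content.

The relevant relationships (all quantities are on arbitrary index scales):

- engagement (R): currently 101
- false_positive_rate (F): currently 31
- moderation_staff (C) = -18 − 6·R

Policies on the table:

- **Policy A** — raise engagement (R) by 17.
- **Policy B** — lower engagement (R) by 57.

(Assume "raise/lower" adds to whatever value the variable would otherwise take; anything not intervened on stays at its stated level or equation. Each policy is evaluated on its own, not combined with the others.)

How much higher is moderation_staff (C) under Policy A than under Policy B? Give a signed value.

-444

Policy A (R + 17):
  R = 101 + 17 = 118
  C = -18 − 6·118 = -726
Policy B (R − 57):
  R = 101 − 57 = 44
  C = -18 − 6·44 = -282
C: -726 − (-282) = -444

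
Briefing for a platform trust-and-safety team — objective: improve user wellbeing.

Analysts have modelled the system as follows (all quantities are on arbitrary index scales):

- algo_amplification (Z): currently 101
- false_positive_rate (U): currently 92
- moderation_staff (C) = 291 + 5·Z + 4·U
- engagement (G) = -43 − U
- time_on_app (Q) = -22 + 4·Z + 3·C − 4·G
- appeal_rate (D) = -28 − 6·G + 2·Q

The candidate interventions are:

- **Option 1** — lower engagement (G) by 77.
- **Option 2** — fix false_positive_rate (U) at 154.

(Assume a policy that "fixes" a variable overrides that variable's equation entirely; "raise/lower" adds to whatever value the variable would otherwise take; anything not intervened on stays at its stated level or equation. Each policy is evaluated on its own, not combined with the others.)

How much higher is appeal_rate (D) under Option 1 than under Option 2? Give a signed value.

Option 1 (G − 77):
  Z = 101
  U = 92
  C = 291 + 5·101 + 4·92 = 1164
  G = -43 − 92 (−77 from intervention) = -212
  Q = -22 + 4·101 + 3·1164 − 4·(-212) = 4722
  D = -28 − 6·(-212) + 2·4722 = 10688
Option 2 (U := 154):
  Z = 101
  U = 154
  C = 291 + 5·101 + 4·154 = 1412
  G = -43 − 154 = -197
  Q = -22 + 4·101 + 3·1412 − 4·(-197) = 5406
  D = -28 − 6·(-197) + 2·5406 = 11966
D: 10688 − 11966 = -1278

-1278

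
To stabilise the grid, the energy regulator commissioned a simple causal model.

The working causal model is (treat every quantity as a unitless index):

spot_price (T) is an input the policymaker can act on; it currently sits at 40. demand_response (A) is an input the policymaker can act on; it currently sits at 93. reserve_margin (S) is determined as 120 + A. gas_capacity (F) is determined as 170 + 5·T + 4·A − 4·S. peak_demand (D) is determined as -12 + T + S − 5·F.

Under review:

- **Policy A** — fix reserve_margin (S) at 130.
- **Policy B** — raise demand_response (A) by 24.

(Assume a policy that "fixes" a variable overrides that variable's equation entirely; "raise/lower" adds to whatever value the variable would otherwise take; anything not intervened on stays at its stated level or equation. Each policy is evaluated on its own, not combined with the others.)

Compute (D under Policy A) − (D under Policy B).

-1767

Policy A (S := 130):
  T = 40
  A = 93
  S = 130
  F = 170 + 5·40 + 4·93 − 4·130 = 222
  D = -12 + 40 + 130 − 5·222 = -952
Policy B (A + 24):
  T = 40
  A = 93 + 24 = 117
  S = 120 + 117 = 237
  F = 170 + 5·40 + 4·117 − 4·237 = -110
  D = -12 + 40 + 237 − 5·(-110) = 815
D: -952 − 815 = -1767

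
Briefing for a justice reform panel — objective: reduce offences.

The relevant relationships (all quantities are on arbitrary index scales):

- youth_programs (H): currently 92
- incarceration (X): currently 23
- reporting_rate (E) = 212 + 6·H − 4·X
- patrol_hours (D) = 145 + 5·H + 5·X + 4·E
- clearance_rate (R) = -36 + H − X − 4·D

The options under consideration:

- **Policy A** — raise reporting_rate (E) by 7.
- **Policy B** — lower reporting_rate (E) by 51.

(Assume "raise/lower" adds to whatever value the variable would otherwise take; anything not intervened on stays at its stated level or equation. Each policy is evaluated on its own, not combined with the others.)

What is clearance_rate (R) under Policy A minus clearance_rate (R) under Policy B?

Policy A (E + 7):
  H = 92
  X = 23
  E = 212 + 6·92 − 4·23 (+7 from intervention) = 679
  D = 145 + 5·92 + 5·23 + 4·679 = 3436
  R = -36 + 92 − 23 − 4·3436 = -13711
Policy B (E − 51):
  H = 92
  X = 23
  E = 212 + 6·92 − 4·23 (−51 from intervention) = 621
  D = 145 + 5·92 + 5·23 + 4·621 = 3204
  R = -36 + 92 − 23 − 4·3204 = -12783
R: -13711 − (-12783) = -928

-928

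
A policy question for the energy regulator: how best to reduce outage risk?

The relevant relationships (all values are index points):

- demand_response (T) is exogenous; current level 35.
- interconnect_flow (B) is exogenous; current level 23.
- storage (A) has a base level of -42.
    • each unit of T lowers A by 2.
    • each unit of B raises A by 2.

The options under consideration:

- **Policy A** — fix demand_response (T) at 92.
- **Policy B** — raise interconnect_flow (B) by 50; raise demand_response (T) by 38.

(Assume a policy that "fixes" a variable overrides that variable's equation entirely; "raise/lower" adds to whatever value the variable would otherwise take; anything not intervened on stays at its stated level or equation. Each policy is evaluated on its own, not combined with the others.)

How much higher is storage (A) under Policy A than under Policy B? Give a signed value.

-138

Policy A (T := 92):
  T = 92
  B = 23
  A = -42 − 2·92 + 2·23 = -180
Policy B (B + 50, T + 38):
  T = 35 + 38 = 73
  B = 23 + 50 = 73
  A = -42 − 2·73 + 2·73 = -42
A: -180 − (-42) = -138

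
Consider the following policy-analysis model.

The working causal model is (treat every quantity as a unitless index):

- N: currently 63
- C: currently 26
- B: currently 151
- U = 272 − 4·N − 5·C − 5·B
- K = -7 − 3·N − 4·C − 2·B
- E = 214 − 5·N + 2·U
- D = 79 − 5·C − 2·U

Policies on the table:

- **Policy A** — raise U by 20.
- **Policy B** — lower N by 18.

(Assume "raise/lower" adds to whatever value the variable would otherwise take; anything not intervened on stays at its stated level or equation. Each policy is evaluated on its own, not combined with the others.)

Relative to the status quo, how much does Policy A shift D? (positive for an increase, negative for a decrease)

Baseline:
  N = 63
  C = 26
  B = 151
  U = 272 − 4·63 − 5·26 − 5·151 = -865
  D = 79 − 5·26 − 2·(-865) = 1679
Policy A (U + 20):
  N = 63
  C = 26
  B = 151
  U = 272 − 4·63 − 5·26 − 5·151 (+20 from intervention) = -845
  D = 79 − 5·26 − 2·(-845) = 1639
Change in D: 1639 − 1679 = -40

-40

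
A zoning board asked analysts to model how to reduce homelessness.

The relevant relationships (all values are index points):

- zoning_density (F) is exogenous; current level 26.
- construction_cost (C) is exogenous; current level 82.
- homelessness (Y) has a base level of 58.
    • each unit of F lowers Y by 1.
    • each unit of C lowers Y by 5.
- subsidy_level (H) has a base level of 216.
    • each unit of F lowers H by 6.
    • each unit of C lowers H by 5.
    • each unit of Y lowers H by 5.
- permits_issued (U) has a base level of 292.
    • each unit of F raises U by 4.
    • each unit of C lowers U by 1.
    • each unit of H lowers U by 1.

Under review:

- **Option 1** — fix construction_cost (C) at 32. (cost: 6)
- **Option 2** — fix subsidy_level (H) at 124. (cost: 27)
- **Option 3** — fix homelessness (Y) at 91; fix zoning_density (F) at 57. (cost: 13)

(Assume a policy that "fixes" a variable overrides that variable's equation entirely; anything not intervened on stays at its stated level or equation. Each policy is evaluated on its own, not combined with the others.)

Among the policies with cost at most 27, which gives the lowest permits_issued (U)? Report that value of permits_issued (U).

-176

Option 1 (C := 32):
  F = 26
  C = 32
  Y = 58 − 26 − 5·32 = -128
  H = 216 − 6·26 − 5·32 − 5·(-128) = 540
  U = 292 + 4·26 − 32 − 540 = -176
Option 2 (H := 124):
  F = 26
  C = 82
  Y = 58 − 26 − 5·82 = -378
  H = 124
  U = 292 + 4·26 − 82 − 124 = 190
Option 3 (Y := 91, F := 57):
  F = 57
  C = 82
  Y = 91
  H = 216 − 6·57 − 5·82 − 5·91 = -991
  U = 292 + 4·57 − 82 − (-991) = 1429
Comparing — Option 1: U=-176, Option 2: U=190, Option 3: U=1429. Lowest is -176 (Option 1).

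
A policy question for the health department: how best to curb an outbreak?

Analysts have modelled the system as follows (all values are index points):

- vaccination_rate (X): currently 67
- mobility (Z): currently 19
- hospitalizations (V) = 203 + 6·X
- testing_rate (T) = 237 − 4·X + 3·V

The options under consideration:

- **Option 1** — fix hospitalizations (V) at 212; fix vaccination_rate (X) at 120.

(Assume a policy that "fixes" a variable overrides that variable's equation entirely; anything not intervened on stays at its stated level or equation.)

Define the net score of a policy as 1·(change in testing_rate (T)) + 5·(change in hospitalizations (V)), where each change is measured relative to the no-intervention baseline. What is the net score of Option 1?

Baseline:
  X = 67
  V = 203 + 6·67 = 605
  T = 237 − 4·67 + 3·605 = 1784
Option 1 (V := 212, X := 120):
  X = 120
  V = 212
  T = 237 − 4·120 + 3·212 = 393
ΔT = 393 − 1784 = -1391; ΔV = 212 − 605 = -393
Score = 1·(-1391) + 5·(-393) = -3356

-3356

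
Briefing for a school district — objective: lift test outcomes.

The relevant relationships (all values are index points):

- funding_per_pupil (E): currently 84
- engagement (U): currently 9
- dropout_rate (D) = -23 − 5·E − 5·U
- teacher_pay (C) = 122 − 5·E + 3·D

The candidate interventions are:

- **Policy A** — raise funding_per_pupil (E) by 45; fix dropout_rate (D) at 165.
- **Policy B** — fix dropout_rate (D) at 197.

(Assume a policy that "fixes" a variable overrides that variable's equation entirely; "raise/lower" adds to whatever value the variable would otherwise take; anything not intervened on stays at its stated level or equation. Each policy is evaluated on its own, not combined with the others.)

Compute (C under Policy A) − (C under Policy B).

-321

Policy A (E + 45, D := 165):
  E = 84 + 45 = 129
  U = 9
  D = 165
  C = 122 − 5·129 + 3·165 = -28
Policy B (D := 197):
  E = 84
  U = 9
  D = 197
  C = 122 − 5·84 + 3·197 = 293
C: -28 − 293 = -321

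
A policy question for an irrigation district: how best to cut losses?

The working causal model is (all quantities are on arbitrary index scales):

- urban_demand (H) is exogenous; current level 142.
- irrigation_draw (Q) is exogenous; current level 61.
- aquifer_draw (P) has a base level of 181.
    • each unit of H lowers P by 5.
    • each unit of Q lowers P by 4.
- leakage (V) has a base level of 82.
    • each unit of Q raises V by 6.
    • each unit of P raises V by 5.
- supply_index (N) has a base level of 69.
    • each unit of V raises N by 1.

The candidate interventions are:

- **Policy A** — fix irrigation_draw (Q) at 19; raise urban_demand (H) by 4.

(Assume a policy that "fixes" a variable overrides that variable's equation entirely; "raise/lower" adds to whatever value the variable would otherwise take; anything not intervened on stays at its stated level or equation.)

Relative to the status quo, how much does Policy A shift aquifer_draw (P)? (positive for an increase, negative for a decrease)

148

Baseline:
  H = 142
  Q = 61
  P = 181 − 5·142 − 4·61 = -773
Policy A (Q := 19, H + 4):
  H = 142 + 4 = 146
  Q = 19
  P = 181 − 5·146 − 4·19 = -625
Change in P: -625 − (-773) = 148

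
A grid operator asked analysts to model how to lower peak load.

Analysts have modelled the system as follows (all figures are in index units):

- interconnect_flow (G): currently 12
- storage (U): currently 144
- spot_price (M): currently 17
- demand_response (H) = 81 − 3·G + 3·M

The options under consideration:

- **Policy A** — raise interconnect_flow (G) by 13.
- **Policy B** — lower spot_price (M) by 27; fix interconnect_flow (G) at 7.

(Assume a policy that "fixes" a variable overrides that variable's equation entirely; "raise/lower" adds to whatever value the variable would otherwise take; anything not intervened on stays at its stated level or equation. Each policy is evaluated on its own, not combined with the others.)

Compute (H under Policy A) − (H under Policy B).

Policy A (G + 13):
  G = 12 + 13 = 25
  M = 17
  H = 81 − 3·25 + 3·17 = 57
Policy B (M − 27, G := 7):
  G = 7
  M = 17 − 27 = -10
  H = 81 − 3·7 + 3·(-10) = 30
H: 57 − 30 = 27

27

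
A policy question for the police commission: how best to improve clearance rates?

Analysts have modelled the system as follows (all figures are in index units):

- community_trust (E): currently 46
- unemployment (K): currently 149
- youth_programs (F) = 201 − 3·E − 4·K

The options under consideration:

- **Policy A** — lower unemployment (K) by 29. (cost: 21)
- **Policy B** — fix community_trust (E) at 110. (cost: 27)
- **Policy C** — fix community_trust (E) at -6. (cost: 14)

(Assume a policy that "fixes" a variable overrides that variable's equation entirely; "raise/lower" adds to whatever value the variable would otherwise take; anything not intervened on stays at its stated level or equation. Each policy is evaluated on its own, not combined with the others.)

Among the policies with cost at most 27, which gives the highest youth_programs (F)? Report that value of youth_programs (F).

-377

Policy A (K − 29):
  E = 46
  K = 149 − 29 = 120
  F = 201 − 3·46 − 4·120 = -417
Policy B (E := 110):
  E = 110
  K = 149
  F = 201 − 3·110 − 4·149 = -725
Policy C (E := -6):
  E = -6
  K = 149
  F = 201 − 3·(-6) − 4·149 = -377
Comparing — Policy A: F=-417, Policy B: F=-725, Policy C: F=-377. Highest is -377 (Policy C).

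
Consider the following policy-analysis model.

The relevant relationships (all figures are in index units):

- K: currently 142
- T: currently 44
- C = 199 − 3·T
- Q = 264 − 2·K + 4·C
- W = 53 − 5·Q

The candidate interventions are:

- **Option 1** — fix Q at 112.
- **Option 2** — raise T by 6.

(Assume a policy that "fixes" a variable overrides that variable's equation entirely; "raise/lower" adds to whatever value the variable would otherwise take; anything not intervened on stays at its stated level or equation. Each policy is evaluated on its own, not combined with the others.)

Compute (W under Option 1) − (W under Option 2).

320

Option 1 (Q := 112):
  K = 142
  T = 44
  C = 199 − 3·44 = 67
  Q = 112
  W = 53 − 5·112 = -507
Option 2 (T + 6):
  K = 142
  T = 44 + 6 = 50
  C = 199 − 3·50 = 49
  Q = 264 − 2·142 + 4·49 = 176
  W = 53 − 5·176 = -827
W: -507 − (-827) = 320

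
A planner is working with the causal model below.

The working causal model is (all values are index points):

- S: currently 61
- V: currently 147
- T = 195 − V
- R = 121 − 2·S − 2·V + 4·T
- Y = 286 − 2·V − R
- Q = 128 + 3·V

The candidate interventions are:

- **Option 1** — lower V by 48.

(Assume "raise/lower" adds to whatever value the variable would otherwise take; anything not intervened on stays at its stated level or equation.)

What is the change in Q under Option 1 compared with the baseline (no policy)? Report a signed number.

Baseline:
  V = 147
  Q = 128 + 3·147 = 569
Option 1 (V − 48):
  V = 147 − 48 = 99
  Q = 128 + 3·99 = 425
Change in Q: 425 − 569 = -144

-144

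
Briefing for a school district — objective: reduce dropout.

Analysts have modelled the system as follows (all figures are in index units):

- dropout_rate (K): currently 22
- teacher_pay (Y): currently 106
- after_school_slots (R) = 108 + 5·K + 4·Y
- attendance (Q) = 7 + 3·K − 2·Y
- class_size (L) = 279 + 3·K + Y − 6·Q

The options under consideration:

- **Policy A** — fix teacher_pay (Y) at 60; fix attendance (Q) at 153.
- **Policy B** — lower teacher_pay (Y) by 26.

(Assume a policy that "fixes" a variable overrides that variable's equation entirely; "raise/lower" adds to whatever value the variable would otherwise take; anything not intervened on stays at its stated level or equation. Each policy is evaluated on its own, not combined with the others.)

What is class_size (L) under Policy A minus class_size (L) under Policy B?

-1460

Policy A (Y := 60, Q := 153):
  K = 22
  Y = 60
  Q = 153
  L = 279 + 3·22 + 60 − 6·153 = -513
Policy B (Y − 26):
  K = 22
  Y = 106 − 26 = 80
  Q = 7 + 3·22 − 2·80 = -87
  L = 279 + 3·22 + 80 − 6·(-87) = 947
L: -513 − 947 = -1460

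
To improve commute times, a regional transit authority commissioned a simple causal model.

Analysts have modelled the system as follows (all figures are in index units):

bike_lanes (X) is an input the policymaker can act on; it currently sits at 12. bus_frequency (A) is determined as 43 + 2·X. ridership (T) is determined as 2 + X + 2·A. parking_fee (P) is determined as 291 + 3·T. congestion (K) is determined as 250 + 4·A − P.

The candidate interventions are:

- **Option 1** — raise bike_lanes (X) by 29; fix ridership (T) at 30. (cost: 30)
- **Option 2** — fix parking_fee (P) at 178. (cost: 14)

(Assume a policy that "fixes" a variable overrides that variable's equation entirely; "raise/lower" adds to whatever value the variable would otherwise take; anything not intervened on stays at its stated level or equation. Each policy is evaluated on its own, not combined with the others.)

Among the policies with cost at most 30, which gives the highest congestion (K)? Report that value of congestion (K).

369

Option 1 (X + 29, T := 30):
  X = 12 + 29 = 41
  A = 43 + 2·41 = 125
  T = 30
  P = 291 + 3·30 = 381
  K = 250 + 4·125 − 381 = 369
Option 2 (P := 178):
  X = 12
  A = 43 + 2·12 = 67
  T = 2 + 12 + 2·67 = 148
  P = 178
  K = 250 + 4·67 − 178 = 340
Comparing — Option 1: K=369, Option 2: K=340. Highest is 369 (Option 1).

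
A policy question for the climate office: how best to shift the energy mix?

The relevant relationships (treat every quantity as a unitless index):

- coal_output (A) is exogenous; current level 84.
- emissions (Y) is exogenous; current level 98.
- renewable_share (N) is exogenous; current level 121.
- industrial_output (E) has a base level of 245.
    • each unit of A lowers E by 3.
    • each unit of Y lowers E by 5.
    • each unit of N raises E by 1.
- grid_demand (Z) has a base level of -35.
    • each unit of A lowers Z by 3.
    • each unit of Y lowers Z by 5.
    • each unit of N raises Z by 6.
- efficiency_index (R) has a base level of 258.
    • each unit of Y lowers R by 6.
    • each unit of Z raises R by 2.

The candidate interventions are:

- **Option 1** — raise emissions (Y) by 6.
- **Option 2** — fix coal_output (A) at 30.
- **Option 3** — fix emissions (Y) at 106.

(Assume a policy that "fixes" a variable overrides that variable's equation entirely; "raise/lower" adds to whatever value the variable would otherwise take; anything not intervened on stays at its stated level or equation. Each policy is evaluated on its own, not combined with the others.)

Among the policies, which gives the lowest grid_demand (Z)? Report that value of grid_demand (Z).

-91

Option 1 (Y + 6):
  A = 84
  Y = 98 + 6 = 104
  N = 121
  Z = -35 − 3·84 − 5·104 + 6·121 = -81
Option 2 (A := 30):
  A = 30
  Y = 98
  N = 121
  Z = -35 − 3·30 − 5·98 + 6·121 = 111
Option 3 (Y := 106):
  A = 84
  Y = 106
  N = 121
  Z = -35 − 3·84 − 5·106 + 6·121 = -91
Comparing — Option 1: Z=-81, Option 2: Z=111, Option 3: Z=-91. Lowest is -91 (Option 3).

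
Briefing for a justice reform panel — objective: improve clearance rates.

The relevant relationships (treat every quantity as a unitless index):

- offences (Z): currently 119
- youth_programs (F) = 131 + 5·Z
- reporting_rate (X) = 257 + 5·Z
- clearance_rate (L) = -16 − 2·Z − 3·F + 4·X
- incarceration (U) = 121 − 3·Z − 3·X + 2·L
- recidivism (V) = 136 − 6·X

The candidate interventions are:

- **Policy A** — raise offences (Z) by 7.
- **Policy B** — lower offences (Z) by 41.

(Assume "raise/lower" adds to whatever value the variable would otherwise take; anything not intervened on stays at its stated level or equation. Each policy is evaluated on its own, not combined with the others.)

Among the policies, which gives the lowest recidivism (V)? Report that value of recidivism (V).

Policy A (Z + 7):
  Z = 119 + 7 = 126
  X = 257 + 5·126 = 887
  V = 136 − 6·887 = -5186
Policy B (Z − 41):
  Z = 119 − 41 = 78
  X = 257 + 5·78 = 647
  V = 136 − 6·647 = -3746
Comparing — Policy A: V=-5186, Policy B: V=-3746. Lowest is -5186 (Policy A).

-5186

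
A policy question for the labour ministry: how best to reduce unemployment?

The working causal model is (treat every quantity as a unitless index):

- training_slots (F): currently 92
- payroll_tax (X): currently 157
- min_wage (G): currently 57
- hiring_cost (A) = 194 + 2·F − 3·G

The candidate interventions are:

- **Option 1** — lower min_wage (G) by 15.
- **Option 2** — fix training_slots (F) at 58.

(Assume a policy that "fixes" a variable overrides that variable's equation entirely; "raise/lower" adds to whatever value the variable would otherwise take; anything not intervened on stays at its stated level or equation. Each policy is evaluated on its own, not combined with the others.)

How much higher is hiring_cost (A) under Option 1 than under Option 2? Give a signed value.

Option 1 (G − 15):
  F = 92
  G = 57 − 15 = 42
  A = 194 + 2·92 − 3·42 = 252
Option 2 (F := 58):
  F = 58
  G = 57
  A = 194 + 2·58 − 3·57 = 139
A: 252 − 139 = 113

113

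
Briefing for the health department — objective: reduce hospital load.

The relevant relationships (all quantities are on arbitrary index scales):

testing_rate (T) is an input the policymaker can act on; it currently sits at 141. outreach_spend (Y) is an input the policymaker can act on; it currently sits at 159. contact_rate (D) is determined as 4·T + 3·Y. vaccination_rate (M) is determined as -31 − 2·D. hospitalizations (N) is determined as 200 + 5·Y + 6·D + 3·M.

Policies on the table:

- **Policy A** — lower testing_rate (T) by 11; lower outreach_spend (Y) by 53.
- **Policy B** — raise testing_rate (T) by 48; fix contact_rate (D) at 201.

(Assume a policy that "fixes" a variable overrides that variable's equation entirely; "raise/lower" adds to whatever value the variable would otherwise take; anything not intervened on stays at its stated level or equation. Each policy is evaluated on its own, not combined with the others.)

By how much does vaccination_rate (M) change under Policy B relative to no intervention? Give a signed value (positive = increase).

Baseline:
  T = 141
  Y = 159
  D = 0 + 4·141 + 3·159 = 1041
  M = -31 − 2·1041 = -2113
Policy B (T + 48, D := 201):
  T = 141 + 48 = 189
  Y = 159
  D = 201
  M = -31 − 2·201 = -433
Change in M: -433 − (-2113) = 1680

1680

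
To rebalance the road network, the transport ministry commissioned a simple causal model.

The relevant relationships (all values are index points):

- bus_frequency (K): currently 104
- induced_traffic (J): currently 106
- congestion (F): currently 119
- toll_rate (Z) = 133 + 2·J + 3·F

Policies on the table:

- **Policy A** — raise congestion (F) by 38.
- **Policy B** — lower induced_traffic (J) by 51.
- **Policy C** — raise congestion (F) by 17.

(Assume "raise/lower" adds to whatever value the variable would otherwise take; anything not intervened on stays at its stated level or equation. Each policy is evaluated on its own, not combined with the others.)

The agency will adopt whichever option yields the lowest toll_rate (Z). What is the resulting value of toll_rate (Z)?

Policy A (F + 38):
  J = 106
  F = 119 + 38 = 157
  Z = 133 + 2·106 + 3·157 = 816
Policy B (J − 51):
  J = 106 − 51 = 55
  F = 119
  Z = 133 + 2·55 + 3·119 = 600
Policy C (F + 17):
  J = 106
  F = 119 + 17 = 136
  Z = 133 + 2·106 + 3·136 = 753
Comparing — Policy A: Z=816, Policy B: Z=600, Policy C: Z=753. Lowest is 600 (Policy B).

600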